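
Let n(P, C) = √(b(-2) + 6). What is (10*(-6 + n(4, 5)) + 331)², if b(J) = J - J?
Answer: 74041 + 5420*√6 ≈ 87317.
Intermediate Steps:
b(J) = 0
n(P, C) = √6 (n(P, C) = √(0 + 6) = √6)
(10*(-6 + n(4, 5)) + 331)² = (10*(-6 + √6) + 331)² = ((-60 + 10*√6) + 331)² = (271 + 10*√6)²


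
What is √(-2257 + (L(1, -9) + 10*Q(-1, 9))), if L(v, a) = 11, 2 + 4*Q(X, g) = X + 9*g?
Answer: I*√2051 ≈ 45.288*I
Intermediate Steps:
Q(X, g) = -½ + X/4 + 9*g/4 (Q(X, g) = -½ + (X + 9*g)/4 = -½ + (X/4 + 9*g/4) = -½ + X/4 + 9*g/4)
√(-2257 + (L(1, -9) + 10*Q(-1, 9))) = √(-2257 + (11 + 10*(-½ + (¼)*(-1) + (9/4)*9))) = √(-2257 + (11 + 10*(-½ - ¼ + 81/4))) = √(-2257 + (11 + 10*(39/2))) = √(-2257 + (11 + 195)) = √(-2257 + 206) = √(-2051) = I*√2051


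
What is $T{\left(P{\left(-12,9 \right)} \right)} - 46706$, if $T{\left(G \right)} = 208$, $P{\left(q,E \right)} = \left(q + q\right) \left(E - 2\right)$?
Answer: $-46498$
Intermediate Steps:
$P{\left(q,E \right)} = 2 q \left(-2 + E\right)$
$T{\left(P{\left(-12,9 \right)} \right)} - 46706 = 208 - 46706 = -46498$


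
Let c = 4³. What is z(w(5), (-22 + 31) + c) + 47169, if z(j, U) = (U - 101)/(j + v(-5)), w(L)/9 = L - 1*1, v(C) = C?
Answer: 1462211/31 ≈ 47168.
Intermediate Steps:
c = 64
w(L) = -9 + 9*L (w(L) = 9*(L - 1*1) = 9*(L - 1) = 9*(-1 + L) = -9 + 9*L)
z(j, U) = (-101 + U)/(-5 + j) (z(j, U) = (U - 101)/(j - 5) = (-101 + U)/(-5 + j))
z(w(5), (-22 + 31) + c) + 47169 = (-101 + ((-22 + 31) + 64))/(-5 + (-9 + 9*5)) + 47169 = (-101 + (9 + 64))/(-5 + (-9 + 45)) + 47169 = (-101 + 73)/(-5 + 36) + 47169 = -28/31 + 47169 = 1462211/31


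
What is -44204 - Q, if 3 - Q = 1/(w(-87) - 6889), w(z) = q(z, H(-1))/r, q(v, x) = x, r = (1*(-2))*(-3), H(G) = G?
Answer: -1827296351/41335 ≈ -44207.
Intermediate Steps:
r = 6 (r = -2*(-3) = 6)
w(z) = -⅙ (w(z) = -1/6 = -1*⅙ = -⅙)
Q = 124011/41335 (Q = 3 - 1/(-⅙ - 6889) = 3 - 1/(-41335/6) = 3 - 1*(-6/41335) = 3 + 6/41335 = 124011/41335 ≈ 3.0001)
-44204 - Q = -44204 - 1*124011/41335 = -44204 - 124011/41335 = -1827296351/41335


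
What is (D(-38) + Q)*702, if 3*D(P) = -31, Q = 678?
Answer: 468702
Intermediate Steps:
D(P) = -31/3 (D(P) = (1/3)*(-31) = -31/3)
(D(-38) + Q)*702 = (-31/3 + 678)*702 = (2003/3)*702 = 468702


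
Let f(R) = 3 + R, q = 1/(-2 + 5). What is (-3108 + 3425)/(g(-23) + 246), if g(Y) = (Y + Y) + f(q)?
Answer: 951/610 ≈ 1.5590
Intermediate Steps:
q = ⅓ (q = 1/3 = ⅓ ≈ 0.33333)
g(Y) = 10/3 + 2*Y (g(Y) = (Y + Y) + (3 + ⅓) = 2*Y + 10/3 = 10/3 + 2*Y)
(-3108 + 3425)/(g(-23) + 246) = (-3108 + 3425)/((10/3 + 2*(-23)) + 246) = 317/((10/3 - 46) + 246) = 317/(-128/3 + 246) = 317/(610/3) = 317*(3/610) = 951/610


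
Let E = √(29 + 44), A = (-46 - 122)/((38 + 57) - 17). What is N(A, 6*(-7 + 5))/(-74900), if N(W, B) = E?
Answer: -√73/74900 ≈ -0.00011407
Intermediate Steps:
A = -28/13 (A = -168/(95 - 17) = -168/78 = -168*1/78 = -28/13 ≈ -2.1538)
E = √73 ≈ 8.5440
N(W, B) = √73
N(A, 6*(-7 + 5))/(-74900) = √73/(-74900) = √73*(-1/74900) = -√73/74900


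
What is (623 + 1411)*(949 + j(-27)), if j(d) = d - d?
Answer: 1930266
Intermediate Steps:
j(d) = 0
(623 + 1411)*(949 + j(-27)) = (623 + 1411)*(949 + 0) = 2034*949 = 1930266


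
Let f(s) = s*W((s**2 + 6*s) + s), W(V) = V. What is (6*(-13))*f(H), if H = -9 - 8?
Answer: 225420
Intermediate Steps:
H = -17
f(s) = s*(s**2 + 7*s) (f(s) = s*((s**2 + 6*s) + s) = s*(s**2 + 7*s))
(6*(-13))*f(H) = (6*(-13))*((-17)**2*(7 - 17)) = -22542*(-10) = -78*(-2890) = 225420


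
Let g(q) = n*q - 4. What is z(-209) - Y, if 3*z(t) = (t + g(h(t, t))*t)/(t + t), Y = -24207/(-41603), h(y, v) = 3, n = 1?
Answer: -24207/41603 ≈ -0.58186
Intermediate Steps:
g(q) = -4 + q (g(q) = 1*q - 4 = q - 4 = -4 + q)
Y = 24207/41603 (Y = -24207*(-1/41603) = 24207/41603 ≈ 0.58186)
z(t) = 0 (z(t) = ((t + (-4 + 3)*t)/(t + t))/3 = ((t - t)/((2*t)))/3 = (0*(1/(2*t)))/3 = (⅓)*0 = 0)
z(-209) - Y = 0 - 1*24207/41603 = 0 - 24207/41603 = -24207/41603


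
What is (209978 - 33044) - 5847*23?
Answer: 42453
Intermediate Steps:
(209978 - 33044) - 5847*23 = 176934 - 134481 = 42453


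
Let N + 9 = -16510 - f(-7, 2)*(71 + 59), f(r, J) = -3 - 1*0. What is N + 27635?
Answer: 11506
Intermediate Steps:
f(r, J) = -3 (f(r, J) = -3 + 0 = -3)
N = -16129 (N = -9 + (-16510 - (-3)*(71 + 59)) = -9 + (-16510 - (-3)*130) = -9 + (-16510 - 1*(-390)) = -9 + (-16510 + 390) = -9 - 16120 = -16129)
N + 27635 = -16129 + 27635 = 11506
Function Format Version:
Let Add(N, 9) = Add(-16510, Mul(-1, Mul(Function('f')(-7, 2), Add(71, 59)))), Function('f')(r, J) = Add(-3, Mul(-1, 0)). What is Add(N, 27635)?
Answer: 11506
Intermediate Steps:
Function('f')(r, J) = -3 (Function('f')(r, J) = Add(-3, 0) = -3)
N = -16129 (N = Add(-9, Add(-16510, Mul(-1, Mul(-3, Add(71, 59))))) = Add(-9, Add(-16510, Mul(-1, Mul(-3, 130)))) = Add(-9, Add(-16510, Mul(-1, -390))) = Add(-9, Add(-16510, 390)) = Add(-9, -16120) = -16129)
Add(N, 27635) = Add(-16129, 27635) = 11506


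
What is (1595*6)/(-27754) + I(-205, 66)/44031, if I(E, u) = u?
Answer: -69924151/203672729 ≈ -0.34332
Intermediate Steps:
(1595*6)/(-27754) + I(-205, 66)/44031 = (1595*6)/(-27754) + 66/44031 = 9570*(-1/27754) + 66*(1/44031) = -4785/13877 + 22/14677 = -69924151/203672729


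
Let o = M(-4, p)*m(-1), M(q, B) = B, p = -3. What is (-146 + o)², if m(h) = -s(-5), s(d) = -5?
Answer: 25921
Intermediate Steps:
m(h) = 5 (m(h) = -1*(-5) = 5)
o = -15 (o = -3*5 = -15)
(-146 + o)² = (-146 - 15)² = (-161)² = 25921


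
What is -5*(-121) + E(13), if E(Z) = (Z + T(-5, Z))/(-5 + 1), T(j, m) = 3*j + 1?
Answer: 2421/4 ≈ 605.25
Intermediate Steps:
T(j, m) = 1 + 3*j
E(Z) = 7/2 - Z/4 (E(Z) = (Z + (1 + 3*(-5)))/(-5 + 1) = (Z + (1 - 15))/(-4) = (Z - 14)*(-¼) = (-14 + Z)*(-¼) = 7/2 - Z/4)
-5*(-121) + E(13) = -5*(-121) + (7/2 - ¼*13) = 605 + (7/2 - 13/4) = 605 + ¼ = 2421/4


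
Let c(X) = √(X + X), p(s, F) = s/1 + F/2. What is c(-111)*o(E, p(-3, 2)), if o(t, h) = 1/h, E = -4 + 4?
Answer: -I*√222/2 ≈ -7.4498*I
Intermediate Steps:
p(s, F) = s + F/2 (p(s, F) = s*1 + F*(½) = s + F/2)
c(X) = √2*√X (c(X) = √(2*X) = √2*√X)
E = 0
c(-111)*o(E, p(-3, 2)) = (√2*√(-111))/(-3 + (½)*2) = (√2*(I*√111))/(-3 + 1) = (I*√222)/(-2) = (I*√222)*(-½) = -I*√222/2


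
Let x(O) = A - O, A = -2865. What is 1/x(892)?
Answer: -1/3757 ≈ -0.00026617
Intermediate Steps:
x(O) = -2865 - O
1/x(892) = 1/(-2865 - 1*892) = 1/(-2865 - 892) = 1/(-3757) = -1/3757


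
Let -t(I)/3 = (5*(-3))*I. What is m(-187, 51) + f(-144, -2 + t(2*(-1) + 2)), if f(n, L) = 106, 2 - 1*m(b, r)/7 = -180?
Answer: 1380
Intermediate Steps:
m(b, r) = 1274 (m(b, r) = 14 - 7*(-180) = 14 + 1260 = 1274)
t(I) = 45*I (t(I) = -3*5*(-3)*I = -(-45)*I = 45*I)
m(-187, 51) + f(-144, -2 + t(2*(-1) + 2)) = 1274 + 106 = 1380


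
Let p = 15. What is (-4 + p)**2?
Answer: 121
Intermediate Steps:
(-4 + p)**2 = (-4 + 15)**2 = 11**2 = 121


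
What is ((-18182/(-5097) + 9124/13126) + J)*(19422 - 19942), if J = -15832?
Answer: 275320928673440/33451611 ≈ 8.2304e+6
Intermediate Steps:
((-18182/(-5097) + 9124/13126) + J)*(19422 - 19942) = ((-18182/(-5097) + 9124/13126) - 15832)*(19422 - 19942) = ((-18182*(-1/5097) + 9124*(1/13126)) - 15832)*(-520) = ((18182/5097 + 4562/6563) - 15832)*(-520) = (142580980/33451611 - 15832)*(-520) = -529463324372/33451611*(-520) = 275320928673440/33451611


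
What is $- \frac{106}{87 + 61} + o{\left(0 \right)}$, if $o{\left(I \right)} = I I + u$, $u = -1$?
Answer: $- \frac{127}{74} \approx -1.7162$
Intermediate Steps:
$o{\left(I \right)} = -1 + I^{2}$ ($o{\left(I \right)} = I I - 1 = I^{2} - 1 = -1 + I^{2}$)
$- \frac{106}{87 + 61} + o{\left(0 \right)} = - \frac{106}{87 + 61} - \left(1 - 0^{2}\right) = - \frac{106}{148} + \left(-1 + 0\right) = \left(-106\right) \frac{1}{148} - 1 = - \frac{53}{74} - 1 = - \frac{127}{74}$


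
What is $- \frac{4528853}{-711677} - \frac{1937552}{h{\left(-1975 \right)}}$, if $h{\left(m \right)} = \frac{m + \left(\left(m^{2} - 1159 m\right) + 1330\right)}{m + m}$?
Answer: $\frac{1094945662588413}{880914502277} \approx 1243.0$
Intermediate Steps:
$h{\left(m \right)} = \frac{1330 + m^{2} - 1158 m}{2 m}$ ($h{\left(m \right)} = \frac{m + \left(1330 + m^{2} - 1159 m\right)}{2 m} = \left(1330 + m^{2} - 1158 m\right) \frac{1}{2 m} = \frac{1330 + m^{2} - 1158 m}{2 m}$)
$- \frac{4528853}{-711677} - \frac{1937552}{h{\left(-1975 \right)}} = - \frac{4528853}{-711677} - \frac{1937552}{-579 + \frac{1}{2} \left(-1975\right) + \frac{665}{-1975}} = \left(-4528853\right) \left(- \frac{1}{711677}\right) - \frac{1937552}{-579 - \frac{1975}{2} + 665 \left(- \frac{1}{1975}\right)} = \frac{4528853}{711677} - \frac{1937552}{-579 - \frac{1975}{2} - \frac{133}{395}} = \frac{4528853}{711677} - \frac{1937552}{- \frac{1237801}{790}} = \frac{4528853}{711677} - - \frac{1530666080}{1237801} = \frac{4528853}{711677} + \frac{1530666080}{1237801} = \frac{1094945662588413}{880914502277}$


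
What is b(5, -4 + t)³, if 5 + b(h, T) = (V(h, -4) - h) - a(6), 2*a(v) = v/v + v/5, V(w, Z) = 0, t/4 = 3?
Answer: -1367631/1000 ≈ -1367.6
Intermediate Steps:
t = 12 (t = 4*3 = 12)
a(v) = ½ + v/10 (a(v) = (v/v + v/5)/2 = (1 + v*(⅕))/2 = (1 + v/5)/2 = ½ + v/10)
b(h, T) = -61/10 - h (b(h, T) = -5 + ((0 - h) - (½ + (⅒)*6)) = -5 + (-h - (½ + ⅗)) = -5 + (-h - 1*11/10) = -5 + (-h - 11/10) = -5 + (-11/10 - h) = -61/10 - h)
b(5, -4 + t)³ = (-61/10 - 1*5)³ = (-61/10 - 5)³ = (-111/10)³ = -1367631/1000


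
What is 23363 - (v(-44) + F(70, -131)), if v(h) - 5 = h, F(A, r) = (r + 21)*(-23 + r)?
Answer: 6462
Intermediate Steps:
F(A, r) = (-23 + r)*(21 + r) (F(A, r) = (21 + r)*(-23 + r) = (-23 + r)*(21 + r))
v(h) = 5 + h
23363 - (v(-44) + F(70, -131)) = 23363 - ((5 - 44) + (-483 + (-131)² - 2*(-131))) = 23363 - (-39 + (-483 + 17161 + 262)) = 23363 - (-39 + 16940) = 23363 - 1*16901 = 23363 - 16901 = 6462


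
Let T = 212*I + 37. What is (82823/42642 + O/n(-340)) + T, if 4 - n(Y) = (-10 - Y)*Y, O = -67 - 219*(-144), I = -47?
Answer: -1032306928051/104013108 ≈ -9924.8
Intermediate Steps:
T = -9927 (T = 212*(-47) + 37 = -9964 + 37 = -9927)
O = 31469 (O = -67 + 31536 = 31469)
n(Y) = 4 - Y*(-10 - Y) (n(Y) = 4 - (-10 - Y)*Y = 4 - Y*(-10 - Y))
(82823/42642 + O/n(-340)) + T = (82823/42642 + 31469/(4 + (-340)² + 10*(-340))) - 9927 = (82823*(1/42642) + 31469/(4 + 115600 - 3400)) - 9927 = (3601/1854 + 31469/112204) - 9927 = 231195065/104013108 - 9927 = -1032306928051/104013108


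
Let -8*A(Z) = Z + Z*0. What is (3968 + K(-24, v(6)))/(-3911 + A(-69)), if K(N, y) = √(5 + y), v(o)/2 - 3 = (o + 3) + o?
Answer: -31744/31219 - 8*√41/31219 ≈ -1.0185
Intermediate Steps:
v(o) = 12 + 4*o (v(o) = 6 + 2*((o + 3) + o) = 6 + 2*((3 + o) + o) = 6 + 2*(3 + 2*o) = 6 + (6 + 4*o) = 12 + 4*o)
A(Z) = -Z/8 (A(Z) = -(Z + Z*0)/8 = -(Z + 0)/8 = -Z/8)
(3968 + K(-24, v(6)))/(-3911 + A(-69)) = (3968 + √(5 + (12 + 4*6)))/(-3911 - ⅛*(-69)) = (3968 + √(5 + (12 + 24)))/(-3911 + 69/8) = (3968 + √(5 + 36))/(-31219/8) = (3968 + √41)*(-8/31219) = -31744/31219 - 8*√41/31219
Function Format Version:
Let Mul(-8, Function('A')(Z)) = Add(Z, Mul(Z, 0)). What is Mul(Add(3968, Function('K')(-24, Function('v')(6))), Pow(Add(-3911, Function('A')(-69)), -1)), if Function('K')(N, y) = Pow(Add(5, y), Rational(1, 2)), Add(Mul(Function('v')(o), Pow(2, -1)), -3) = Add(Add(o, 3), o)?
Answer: Add(Rational(-31744, 31219), Mul(Rational(-8, 31219), Pow(41, Rational(1, 2)))) ≈ -1.0185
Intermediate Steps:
Function('v')(o) = Add(12, Mul(4, o)) (Function('v')(o) = Add(6, Mul(2, Add(Add(o, 3), o))) = Add(6, Mul(2, Add(Add(3, o), o))) = Add(6, Mul(2, Add(3, Mul(2, o)))) = Add(6, Add(6, Mul(4, o))) = Add(12, Mul(4, o)))
Function('A')(Z) = Mul(Rational(-1, 8), Z) (Function('A')(Z) = Mul(Rational(-1, 8), Add(Z, Mul(Z, 0))) = Mul(Rational(-1, 8), Add(Z, 0)) = Mul(Rational(-1, 8), Z))
Mul(Add(3968, Function('K')(-24, Function('v')(6))), Pow(Add(-3911, Function('A')(-69)), -1)) = Mul(Add(3968, Pow(Add(5, Add(12, Mul(4, 6))), Rational(1, 2))), Pow(Add(-3911, Mul(Rational(-1, 8), -69)), -1)) = Mul(Add(3968, Pow(Add(5, Add(12, 24)), Rational(1, 2))), Pow(Add(-3911, Rational(69, 8)), -1)) = Mul(Add(3968, Pow(Add(5, 36), Rational(1, 2))), Pow(Rational(-31219, 8), -1)) = Mul(Add(3968, Pow(41, Rational(1, 2))), Rational(-8, 31219)) = Add(Rational(-31744, 31219), Mul(Rational(-8, 31219), Pow(41, Rational(1, 2))))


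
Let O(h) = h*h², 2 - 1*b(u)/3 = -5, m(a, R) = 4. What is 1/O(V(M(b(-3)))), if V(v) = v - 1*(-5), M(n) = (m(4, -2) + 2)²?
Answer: 1/68921 ≈ 1.4509e-5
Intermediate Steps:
b(u) = 21 (b(u) = 6 - 3*(-5) = 6 + 15 = 21)
M(n) = 36 (M(n) = (4 + 2)² = 6² = 36)
V(v) = 5 + v (V(v) = v + 5 = 5 + v)
O(h) = h³
1/O(V(M(b(-3)))) = 1/((5 + 36)³) = 1/(41³) = 1/68921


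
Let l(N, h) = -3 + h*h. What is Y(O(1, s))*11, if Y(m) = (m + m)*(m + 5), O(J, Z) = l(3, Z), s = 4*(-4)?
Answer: 1436028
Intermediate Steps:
s = -16
l(N, h) = -3 + h²
O(J, Z) = -3 + Z²
Y(m) = 2*m*(5 + m) (Y(m) = (2*m)*(5 + m) = 2*m*(5 + m))
Y(O(1, s))*11 = (2*(-3 + (-16)²)*(5 + (-3 + (-16)²)))*11 = (2*(-3 + 256)*(5 + (-3 + 256)))*11 = (2*253*(5 + 253))*11 = (2*253*258)*11 = 130548*11 = 1436028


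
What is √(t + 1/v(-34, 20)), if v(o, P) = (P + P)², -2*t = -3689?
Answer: √2951201/40 ≈ 42.948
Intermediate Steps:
t = 3689/2 (t = -½*(-3689) = 3689/2 ≈ 1844.5)
v(o, P) = 4*P² (v(o, P) = (2*P)² = 4*P²)
√(t + 1/v(-34, 20)) = √(3689/2 + 1/(4*20²)) = √(3689/2 + 1/(4*400)) = √(3689/2 + 1/1600) = √(2951201/1600) = √2951201/40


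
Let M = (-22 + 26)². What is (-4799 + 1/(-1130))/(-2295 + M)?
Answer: 5422871/2575270 ≈ 2.1057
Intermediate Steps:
M = 16 (M = 4² = 16)
(-4799 + 1/(-1130))/(-2295 + M) = (-4799 + 1/(-1130))/(-2295 + 16) = (-4799 - 1/1130)/(-2279) = -5422871/1130*(-1/2279) = 5422871/2575270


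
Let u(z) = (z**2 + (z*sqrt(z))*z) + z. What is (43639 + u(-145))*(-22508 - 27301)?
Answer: -3213626871 - 1047234225*I*sqrt(145) ≈ -3.2136e+9 - 1.261e+10*I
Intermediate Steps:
u(z) = z + z**2 + z**(5/2) (u(z) = (z**2 + z**(3/2)*z) + z = (z**2 + z**(5/2)) + z = z + z**2 + z**(5/2))
(43639 + u(-145))*(-22508 - 27301) = (43639 + (-145 + (-145)**2 + (-145)**(5/2)))*(-22508 - 27301) = (43639 + (-145 + 21025 + 21025*I*sqrt(145)))*(-49809) = (43639 + (20880 + 21025*I*sqrt(145)))*(-49809) = (64519 + 21025*I*sqrt(145))*(-49809) = -3213626871 - 1047234225*I*sqrt(145)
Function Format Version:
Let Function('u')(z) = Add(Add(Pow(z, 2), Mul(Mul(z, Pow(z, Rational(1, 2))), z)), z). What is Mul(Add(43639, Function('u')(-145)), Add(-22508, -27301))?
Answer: Add(-3213626871, Mul(-1047234225, I, Pow(145, Rational(1, 2)))) ≈ Add(-3.2136e+9, Mul(-1.2610e+10, I))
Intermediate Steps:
Function('u')(z) = Add(z, Pow(z, 2), Pow(z, Rational(5, 2))) (Function('u')(z) = Add(Add(Pow(z, 2), Mul(Pow(z, Rational(3, 2)), z)), z) = Add(Add(Pow(z, 2), Pow(z, Rational(5, 2))), z) = Add(z, Pow(z, 2), Pow(z, Rational(5, 2))))
Mul(Add(43639, Function('u')(-145)), Add(-22508, -27301)) = Mul(Add(43639, Add(-145, Pow(-145, 2), Pow(-145, Rational(5, 2)))), Add(-22508, -27301)) = Mul(Add(43639, Add(-145, 21025, Mul(21025, I, Pow(145, Rational(1, 2))))), -49809) = Mul(Add(43639, Add(20880, Mul(21025, I, Pow(145, Rational(1, 2))))), -49809) = Mul(Add(64519, Mul(21025, I, Pow(145, Rational(1, 2)))), -49809) = Add(-3213626871, Mul(-1047234225, I, Pow(145, Rational(1, 2))))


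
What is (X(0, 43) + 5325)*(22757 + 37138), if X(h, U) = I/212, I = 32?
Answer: 16904345535/53 ≈ 3.1895e+8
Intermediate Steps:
X(h, U) = 8/53 (X(h, U) = 32/212 = 32*(1/212) = 8/53)
(X(0, 43) + 5325)*(22757 + 37138) = (8/53 + 5325)*(22757 + 37138) = (282233/53)*59895 = 16904345535/53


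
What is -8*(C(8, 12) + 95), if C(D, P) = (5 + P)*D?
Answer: -1848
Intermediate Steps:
C(D, P) = D*(5 + P)
-8*(C(8, 12) + 95) = -8*(8*(5 + 12) + 95) = -8*(8*17 + 95) = -8*(136 + 95) = -8*231 = -1848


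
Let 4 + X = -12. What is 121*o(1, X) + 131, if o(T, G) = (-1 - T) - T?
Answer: -232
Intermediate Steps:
X = -16 (X = -4 - 12 = -16)
o(T, G) = -1 - 2*T
121*o(1, X) + 131 = 121*(-1 - 2*1) + 131 = 121*(-1 - 2) + 131 = 121*(-3) + 131 = -363 + 131 = -232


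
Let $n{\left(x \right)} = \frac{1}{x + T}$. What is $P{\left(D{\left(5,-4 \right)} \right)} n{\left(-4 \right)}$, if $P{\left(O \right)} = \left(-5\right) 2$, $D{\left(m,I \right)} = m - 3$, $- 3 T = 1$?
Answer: $\frac{30}{13} \approx 2.3077$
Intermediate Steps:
$T = - \frac{1}{3}$ ($T = \left(- \frac{1}{3}\right) 1 = - \frac{1}{3} \approx -0.33333$)
$D{\left(m,I \right)} = -3 + m$ ($D{\left(m,I \right)} = m - 3 = -3 + m$)
$P{\left(O \right)} = -10$
$n{\left(x \right)} = \frac{1}{- \frac{1}{3} + x}$ ($n{\left(x \right)} = \frac{1}{x - \frac{1}{3}} = \frac{1}{- \frac{1}{3} + x}$)
$P{\left(D{\left(5,-4 \right)} \right)} n{\left(-4 \right)} = - 10 \frac{3}{-1 + 3 \left(-4\right)} = - 10 \frac{3}{-1 - 12} = - 10 \frac{3}{-13} = - 10 \cdot 3 \left(- \frac{1}{13}\right) = \left(-10\right) \left(- \frac{3}{13}\right) = \frac{30}{13}$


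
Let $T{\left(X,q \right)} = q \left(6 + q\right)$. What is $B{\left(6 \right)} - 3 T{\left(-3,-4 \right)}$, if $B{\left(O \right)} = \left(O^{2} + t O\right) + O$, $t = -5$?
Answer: $36$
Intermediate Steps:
$B{\left(O \right)} = O^{2} - 4 O$ ($B{\left(O \right)} = \left(O^{2} - 5 O\right) + O = O^{2} - 4 O$)
$B{\left(6 \right)} - 3 T{\left(-3,-4 \right)} = 6 \left(-4 + 6\right) - 3 \left(- 4 \left(6 - 4\right)\right) = 6 \cdot 2 - 3 \left(\left(-4\right) 2\right) = 12 - -24 = 12 + 24 = 36$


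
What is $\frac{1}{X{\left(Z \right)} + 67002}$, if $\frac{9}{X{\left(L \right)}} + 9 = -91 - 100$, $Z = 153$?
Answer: $\frac{200}{13400391} \approx 1.4925 \cdot 10^{-5}$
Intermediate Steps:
$X{\left(L \right)} = - \frac{9}{200}$ ($X{\left(L \right)} = \frac{9}{-9 - 191} = \frac{9}{-200} = 9 \left(- \frac{1}{200}\right) = - \frac{9}{200}$)
$\frac{1}{X{\left(Z \right)} + 67002} = \frac{1}{- \frac{9}{200} + 67002} = \frac{1}{\frac{13400391}{200}} = \frac{200}{13400391}$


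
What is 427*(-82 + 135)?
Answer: 22631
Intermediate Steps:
427*(-82 + 135) = 427*53 = 22631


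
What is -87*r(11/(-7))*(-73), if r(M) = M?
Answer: -69861/7 ≈ -9980.1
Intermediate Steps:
-87*r(11/(-7))*(-73) = -957/(-7)*(-73) = -957*(-1)/7*(-73) = -87*(-11/7)*(-73) = (957/7)*(-73) = -69861/7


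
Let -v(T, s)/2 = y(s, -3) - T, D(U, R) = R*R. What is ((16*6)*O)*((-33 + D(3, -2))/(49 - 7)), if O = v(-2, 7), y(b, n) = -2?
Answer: 0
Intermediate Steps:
D(U, R) = R**2
v(T, s) = 4 + 2*T (v(T, s) = -2*(-2 - T) = 4 + 2*T)
O = 0 (O = 4 + 2*(-2) = 4 - 4 = 0)
((16*6)*O)*((-33 + D(3, -2))/(49 - 7)) = ((16*6)*0)*((-33 + (-2)**2)/(49 - 7)) = (96*0)*((-33 + 4)/42) = 0*(-29*1/42) = 0*(-29/42) = 0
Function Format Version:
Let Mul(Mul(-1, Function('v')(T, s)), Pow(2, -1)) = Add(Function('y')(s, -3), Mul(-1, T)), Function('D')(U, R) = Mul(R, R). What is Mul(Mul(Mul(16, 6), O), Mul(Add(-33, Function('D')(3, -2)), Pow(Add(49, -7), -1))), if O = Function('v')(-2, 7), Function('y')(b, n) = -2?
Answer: 0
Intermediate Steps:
Function('D')(U, R) = Pow(R, 2)
Function('v')(T, s) = Add(4, Mul(2, T)) (Function('v')(T, s) = Mul(-2, Add(-2, Mul(-1, T))) = Add(4, Mul(2, T)))
O = 0 (O = Add(4, Mul(2, -2)) = Add(4, -4) = 0)
Mul(Mul(Mul(16, 6), O), Mul(Add(-33, Function('D')(3, -2)), Pow(Add(49, -7), -1))) = Mul(Mul(Mul(16, 6), 0), Mul(Add(-33, Pow(-2, 2)), Pow(Add(49, -7), -1))) = Mul(Mul(96, 0), Mul(Add(-33, 4), Pow(42, -1))) = Mul(0, Mul(-29, Rational(1, 42))) = Mul(0, Rational(-29, 42)) = 0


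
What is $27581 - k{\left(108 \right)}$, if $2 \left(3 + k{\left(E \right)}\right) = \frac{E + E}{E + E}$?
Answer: $\frac{55167}{2} \approx 27584.0$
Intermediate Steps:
$k{\left(E \right)} = - \frac{5}{2}$ ($k{\left(E \right)} = -3 + \frac{\left(E + E\right) \frac{1}{E + E}}{2} = -3 + \frac{2 E \frac{1}{2 E}}{2} = -3 + \frac{1}{2} \cdot 1 = -3 + \frac{1}{2} = - \frac{5}{2}$)
$27581 - k{\left(108 \right)} = 27581 - - \frac{5}{2} = 27581 + \frac{5}{2} = \frac{55167}{2}$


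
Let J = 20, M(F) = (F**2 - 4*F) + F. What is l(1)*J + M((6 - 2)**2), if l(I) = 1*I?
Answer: 228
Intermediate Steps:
l(I) = I
M(F) = F**2 - 3*F
l(1)*J + M((6 - 2)**2) = 1*20 + (6 - 2)**2*(-3 + (6 - 2)**2) = 20 + 4**2*(-3 + 4**2) = 20 + 16*(-3 + 16) = 20 + 16*13 = 20 + 208 = 228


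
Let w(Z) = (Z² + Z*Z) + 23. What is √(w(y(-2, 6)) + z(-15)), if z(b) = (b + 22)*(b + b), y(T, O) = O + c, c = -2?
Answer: I*√155 ≈ 12.45*I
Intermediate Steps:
y(T, O) = -2 + O (y(T, O) = O - 2 = -2 + O)
w(Z) = 23 + 2*Z² (w(Z) = (Z² + Z²) + 23 = 2*Z² + 23 = 23 + 2*Z²)
z(b) = 2*b*(22 + b) (z(b) = (22 + b)*(2*b) = 2*b*(22 + b))
√(w(y(-2, 6)) + z(-15)) = √((23 + 2*(-2 + 6)²) + 2*(-15)*(22 - 15)) = √((23 + 2*4²) + 2*(-15)*7) = √((23 + 2*16) - 210) = √((23 + 32) - 210) = √(55 - 210) = √(-155) = I*√155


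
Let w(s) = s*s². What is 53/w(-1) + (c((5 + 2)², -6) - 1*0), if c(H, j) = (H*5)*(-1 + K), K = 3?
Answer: 437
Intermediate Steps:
w(s) = s³
c(H, j) = 10*H (c(H, j) = (H*5)*(-1 + 3) = (5*H)*2 = 10*H)
53/w(-1) + (c((5 + 2)², -6) - 1*0) = 53/(-1)³ + (10*(5 + 2)² - 1*0) = 53/(-1) + (10*7² + 0) = -1*53 + (10*49 + 0) = -53 + (490 + 0) = -53 + 490 = 437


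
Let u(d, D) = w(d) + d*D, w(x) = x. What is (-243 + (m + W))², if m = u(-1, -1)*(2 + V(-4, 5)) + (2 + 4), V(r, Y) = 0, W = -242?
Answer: 229441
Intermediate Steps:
u(d, D) = d + D*d (u(d, D) = d + d*D = d + D*d)
m = 6 (m = (-(1 - 1))*(2 + 0) + (2 + 4) = -1*0*2 + 6 = 0*2 + 6 = 0 + 6 = 6)
(-243 + (m + W))² = (-243 + (6 - 242))² = (-243 - 236)² = (-479)² = 229441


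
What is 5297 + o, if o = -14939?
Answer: -9642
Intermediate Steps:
5297 + o = 5297 - 14939 = -9642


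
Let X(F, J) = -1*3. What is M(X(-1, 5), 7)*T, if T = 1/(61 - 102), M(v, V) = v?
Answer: 3/41 ≈ 0.073171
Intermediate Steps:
X(F, J) = -3
T = -1/41 (T = 1/(-41) = -1/41 ≈ -0.024390)
M(X(-1, 5), 7)*T = -3*(-1/41) = 3/41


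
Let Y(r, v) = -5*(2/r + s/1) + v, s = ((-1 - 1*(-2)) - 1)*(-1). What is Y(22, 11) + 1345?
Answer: 14911/11 ≈ 1355.5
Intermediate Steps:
s = 0 (s = ((-1 + 2) - 1)*(-1) = (1 - 1)*(-1) = 0*(-1) = 0)
Y(r, v) = v - 10/r (Y(r, v) = -5*(2/r + 0/1) + v = -5*(2/r + 0*1) + v = -5*(2/r + 0) + v = -10/r + v = v - 10/r)
Y(22, 11) + 1345 = (11 - 10/22) + 1345 = (11 - 10*1/22) + 1345 = (11 - 5/11) + 1345 = 116/11 + 1345 = 14911/11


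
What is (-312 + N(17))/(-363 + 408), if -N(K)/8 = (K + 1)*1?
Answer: -152/15 ≈ -10.133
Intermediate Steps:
N(K) = -8 - 8*K (N(K) = -8*(K + 1) = -8*(1 + K) = -8 - 8*K)
(-312 + N(17))/(-363 + 408) = (-312 + (-8 - 8*17))/(-363 + 408) = (-312 + (-8 - 136))/45 = (-312 - 144)*(1/45) = -456*1/45 = -152/15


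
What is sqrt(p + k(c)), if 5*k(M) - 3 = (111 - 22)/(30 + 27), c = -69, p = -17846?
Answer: I*sqrt(57978690)/57 ≈ 133.59*I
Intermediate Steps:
k(M) = 52/57 (k(M) = 3/5 + ((111 - 22)/(30 + 27))/5 = 3/5 + (89/57)/5 = 3/5 + (89*(1/57))/5 = 3/5 + (1/5)*(89/57) = 3/5 + 89/285 = 52/57)
sqrt(p + k(c)) = sqrt(-17846 + 52/57) = sqrt(-1017170/57) = I*sqrt(57978690)/57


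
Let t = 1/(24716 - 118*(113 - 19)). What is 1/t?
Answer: 13624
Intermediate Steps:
t = 1/13624 (t = 1/(24716 - 118*94) = 1/(24716 - 11092) = 1/13624 ≈ 7.3400e-5)
1/t = 1/(1/13624) = 13624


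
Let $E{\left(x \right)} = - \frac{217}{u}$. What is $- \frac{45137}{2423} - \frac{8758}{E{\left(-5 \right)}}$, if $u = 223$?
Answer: $\frac{4722406653}{525791} \approx 8981.5$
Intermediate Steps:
$E{\left(x \right)} = - \frac{217}{223}$
$- \frac{45137}{2423} - \frac{8758}{E{\left(-5 \right)}} = - \frac{45137}{2423} - \frac{8758}{- \frac{217}{223}} = \left(-45137\right) \frac{1}{2423} - - \frac{1953034}{217} = - \frac{45137}{2423} + \frac{1953034}{217} = \frac{4722406653}{525791}$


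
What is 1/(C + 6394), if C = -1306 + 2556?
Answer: 1/7644 ≈ 0.00013082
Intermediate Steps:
C = 1250
1/(C + 6394) = 1/(1250 + 6394) = 1/7644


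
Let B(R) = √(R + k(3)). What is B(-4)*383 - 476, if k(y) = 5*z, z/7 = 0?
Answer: -476 + 766*I ≈ -476.0 + 766.0*I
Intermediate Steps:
z = 0 (z = 7*0 = 0)
k(y) = 0 (k(y) = 5*0 = 0)
B(R) = √R (B(R) = √(R + 0) = √R)
B(-4)*383 - 476 = √(-4)*383 - 476 = (2*I)*383 - 476 = 766*I - 476 = -476 + 766*I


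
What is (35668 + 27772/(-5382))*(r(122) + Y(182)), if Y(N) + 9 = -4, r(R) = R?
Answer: 10460588518/2691 ≈ 3.8872e+6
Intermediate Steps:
Y(N) = -13 (Y(N) = -9 - 4 = -13)
(35668 + 27772/(-5382))*(r(122) + Y(182)) = (35668 + 27772/(-5382))*(122 - 13) = (35668 + 27772*(-1/5382))*109 = (35668 - 13886/2691)*109 = (95968702/2691)*109 = 10460588518/2691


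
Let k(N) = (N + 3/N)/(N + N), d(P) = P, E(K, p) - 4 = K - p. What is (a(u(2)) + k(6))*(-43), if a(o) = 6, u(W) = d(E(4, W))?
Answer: -6751/24 ≈ -281.29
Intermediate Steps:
E(K, p) = 4 + K - p (E(K, p) = 4 + (K - p) = 4 + K - p)
k(N) = (N + 3/N)/(2*N) (k(N) = (N + 3/N)/((2*N)) = (N + 3/N)*(1/(2*N)) = (N + 3/N)/(2*N))
u(W) = 8 - W (u(W) = 4 + 4 - W = 8 - W)
(a(u(2)) + k(6))*(-43) = (6 + (½)*(3 + 6²)/6²)*(-43) = (6 + (½)*(1/36)*(3 + 36))*(-43) = (6 + (½)*(1/36)*39)*(-43) = (6 + 13/24)*(-43) = (157/24)*(-43) = -6751/24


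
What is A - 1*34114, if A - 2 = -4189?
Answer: -38301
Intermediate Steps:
A = -4187 (A = 2 - 4189 = -4187)
A - 1*34114 = -4187 - 1*34114 = -4187 - 34114 = -38301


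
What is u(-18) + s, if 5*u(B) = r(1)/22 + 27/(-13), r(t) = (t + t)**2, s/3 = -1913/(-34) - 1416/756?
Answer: 83109011/510510 ≈ 162.80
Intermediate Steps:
s = 116507/714 (s = 3*(-1913/(-34) - 1416/756) = 3*(-1913*(-1/34) - 1416*1/756) = 3*(1913/34 - 118/63) = 3*(116507/2142) = 116507/714 ≈ 163.18)
r(t) = 4*t**2 (r(t) = (2*t)**2 = 4*t**2)
u(B) = -271/715 (u(B) = ((4*1**2)/22 + 27/(-13))/5 = ((4*1)*(1/22) + 27*(-1/13))/5 = (4*(1/22) - 27/13)/5 = (2/11 - 27/13)/5 = (1/5)*(-271/143) = -271/715)
u(-18) + s = -271/715 + 116507/714 = 83109011/510510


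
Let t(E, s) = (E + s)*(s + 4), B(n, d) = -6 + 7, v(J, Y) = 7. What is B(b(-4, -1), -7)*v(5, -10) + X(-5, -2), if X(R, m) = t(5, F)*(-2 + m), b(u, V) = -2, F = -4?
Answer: 7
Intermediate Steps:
B(n, d) = 1
t(E, s) = (4 + s)*(E + s) (t(E, s) = (E + s)*(4 + s) = (4 + s)*(E + s))
X(R, m) = 0 (X(R, m) = ((-4)**2 + 4*5 + 4*(-4) + 5*(-4))*(-2 + m) = (16 + 20 - 16 - 20)*(-2 + m) = 0*(-2 + m) = 0)
B(b(-4, -1), -7)*v(5, -10) + X(-5, -2) = 1*7 + 0 = 7 + 0 = 7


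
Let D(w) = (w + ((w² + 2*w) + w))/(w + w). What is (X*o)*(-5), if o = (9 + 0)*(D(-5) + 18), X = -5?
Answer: 7875/2 ≈ 3937.5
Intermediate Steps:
D(w) = (w² + 4*w)/(2*w) (D(w) = (w + (w² + 3*w))/((2*w)) = (w² + 4*w)*(1/(2*w)) = (w² + 4*w)/(2*w))
o = 315/2 (o = (9 + 0)*((2 + (½)*(-5)) + 18) = 9*((2 - 5/2) + 18) = 9*(-½ + 18) = 9*(35/2) = 315/2 ≈ 157.50)
(X*o)*(-5) = -5*315/2*(-5) = -1575/2*(-5) = 7875/2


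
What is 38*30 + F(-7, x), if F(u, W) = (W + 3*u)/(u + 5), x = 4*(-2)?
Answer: 2309/2 ≈ 1154.5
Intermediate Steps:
x = -8
F(u, W) = (W + 3*u)/(5 + u)
38*30 + F(-7, x) = 38*30 + (-8 + 3*(-7))/(5 - 7) = 1140 + (-8 - 21)/(-2) = 1140 - ½*(-29) = 1140 + 29/2 = 2309/2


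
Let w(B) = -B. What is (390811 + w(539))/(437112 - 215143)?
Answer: 390272/221969 ≈ 1.7582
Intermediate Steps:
(390811 + w(539))/(437112 - 215143) = (390811 - 1*539)/(437112 - 215143) = (390811 - 539)/221969 = 390272*(1/221969) = 390272/221969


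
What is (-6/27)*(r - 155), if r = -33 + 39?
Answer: 298/9 ≈ 33.111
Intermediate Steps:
r = 6
(-6/27)*(r - 155) = (-6/27)*(6 - 155) = -6*1/27*(-149) = -2/9*(-149) = 298/9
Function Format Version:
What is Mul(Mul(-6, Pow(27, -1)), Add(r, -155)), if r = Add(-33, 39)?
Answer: Rational(298, 9) ≈ 33.111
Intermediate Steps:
r = 6
Mul(Mul(-6, Pow(27, -1)), Add(r, -155)) = Mul(Mul(-6, Pow(27, -1)), Add(6, -155)) = Mul(Mul(-6, Rational(1, 27)), -149) = Mul(Rational(-2, 9), -149) = Rational(298, 9)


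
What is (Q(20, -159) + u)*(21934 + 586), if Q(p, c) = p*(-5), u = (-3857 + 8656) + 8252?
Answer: 291656520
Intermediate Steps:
u = 13051 (u = 4799 + 8252 = 13051)
Q(p, c) = -5*p
(Q(20, -159) + u)*(21934 + 586) = (-5*20 + 13051)*(21934 + 586) = (-100 + 13051)*22520 = 12951*22520 = 291656520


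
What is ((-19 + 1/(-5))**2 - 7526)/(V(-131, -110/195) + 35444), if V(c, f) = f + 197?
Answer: -6978426/34749425 ≈ -0.20082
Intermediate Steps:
V(c, f) = 197 + f
((-19 + 1/(-5))**2 - 7526)/(V(-131, -110/195) + 35444) = ((-19 + 1/(-5))**2 - 7526)/((197 - 110/195) + 35444) = ((-19 - 1/5)**2 - 7526)/((197 - 110*1/195) + 35444) = ((-96/5)**2 - 7526)/((197 - 22/39) + 35444) = (9216/25 - 7526)/(7661/39 + 35444) = -178934/(25*1389977/39) = -178934/25*39/1389977 = -6978426/34749425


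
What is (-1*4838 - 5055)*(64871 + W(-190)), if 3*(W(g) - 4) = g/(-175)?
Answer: -67390255309/105 ≈ -6.4181e+8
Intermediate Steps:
W(g) = 4 - g/525 (W(g) = 4 + (g/(-175))/3 = 4 + (g*(-1/175))/3 = 4 + (-g/175)/3 = 4 - g/525)
(-1*4838 - 5055)*(64871 + W(-190)) = (-1*4838 - 5055)*(64871 + (4 - 1/525*(-190))) = (-4838 - 5055)*(64871 + (4 + 38/105)) = -9893*(64871 + 458/105) = -9893*6811913/105 = -67390255309/105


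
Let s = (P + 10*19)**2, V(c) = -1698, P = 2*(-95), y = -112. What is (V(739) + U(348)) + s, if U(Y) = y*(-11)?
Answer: -466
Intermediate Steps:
U(Y) = 1232 (U(Y) = -112*(-11) = 1232)
P = -190
s = 0 (s = (-190 + 10*19)**2 = (-190 + 190)**2 = 0**2 = 0)
(V(739) + U(348)) + s = (-1698 + 1232) + 0 = -466 + 0 = -466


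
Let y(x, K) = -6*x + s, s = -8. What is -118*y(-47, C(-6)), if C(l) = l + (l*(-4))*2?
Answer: -32332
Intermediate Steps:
C(l) = -7*l (C(l) = l - 4*l*2 = l - 8*l = -7*l)
y(x, K) = -8 - 6*x (y(x, K) = -6*x - 8 = -8 - 6*x)
-118*y(-47, C(-6)) = -118*(-8 - 6*(-47)) = -118*(-8 + 282) = -118*274 = -32332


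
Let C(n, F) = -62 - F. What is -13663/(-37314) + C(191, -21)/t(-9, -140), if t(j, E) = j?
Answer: 183649/37314 ≈ 4.9217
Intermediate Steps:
-13663/(-37314) + C(191, -21)/t(-9, -140) = -13663/(-37314) + (-62 - 1*(-21))/(-9) = -13663*(-1/37314) + (-62 + 21)*(-⅑) = 13663/37314 - 41*(-⅑) = 13663/37314 + 41/9 = 183649/37314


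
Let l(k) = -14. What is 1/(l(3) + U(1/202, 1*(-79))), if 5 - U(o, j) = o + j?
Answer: 202/14139 ≈ 0.014287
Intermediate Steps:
U(o, j) = 5 - j - o (U(o, j) = 5 - (o + j) = 5 - (j + o) = 5 + (-j - o) = 5 - j - o)
1/(l(3) + U(1/202, 1*(-79))) = 1/(-14 + (5 - (-79) - 1/202)) = 1/(-14 + (5 - 1*(-79) - 1*1/202)) = 1/(-14 + (5 + 79 - 1/202)) = 1/(-14 + 16967/202) = 1/(14139/202) = 202/14139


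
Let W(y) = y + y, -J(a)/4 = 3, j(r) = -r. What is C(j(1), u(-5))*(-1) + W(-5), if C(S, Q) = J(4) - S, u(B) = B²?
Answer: 1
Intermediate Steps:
J(a) = -12 (J(a) = -4*3 = -12)
C(S, Q) = -12 - S
W(y) = 2*y
C(j(1), u(-5))*(-1) + W(-5) = (-12 - (-1))*(-1) + 2*(-5) = (-12 - 1*(-1))*(-1) - 10 = (-12 + 1)*(-1) - 10 = -11*(-1) - 10 = 11 - 10 = 1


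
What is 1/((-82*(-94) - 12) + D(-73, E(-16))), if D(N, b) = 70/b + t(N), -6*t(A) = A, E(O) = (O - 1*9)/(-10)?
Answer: 6/46417 ≈ 0.00012926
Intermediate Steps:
E(O) = 9/10 - O/10 (E(O) = (O - 9)*(-⅒) = (-9 + O)*(-⅒) = 9/10 - O/10)
t(A) = -A/6
D(N, b) = 70/b - N/6
1/((-82*(-94) - 12) + D(-73, E(-16))) = 1/((-82*(-94) - 12) + (70/(9/10 - ⅒*(-16)) - ⅙*(-73))) = 1/((7708 - 12) + (70/(9/10 + 8/5) + 73/6)) = 1/(7696 + (70/(5/2) + 73/6)) = 1/(7696 + (70*(⅖) + 73/6)) = 1/(7696 + (28 + 73/6)) = 1/(7696 + 241/6) = 1/(46417/6) = 6/46417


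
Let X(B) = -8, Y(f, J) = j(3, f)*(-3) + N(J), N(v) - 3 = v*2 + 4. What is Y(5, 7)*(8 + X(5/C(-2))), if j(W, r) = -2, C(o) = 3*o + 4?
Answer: 0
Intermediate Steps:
C(o) = 4 + 3*o
N(v) = 7 + 2*v (N(v) = 3 + (v*2 + 4) = 3 + (2*v + 4) = 3 + (4 + 2*v) = 7 + 2*v)
Y(f, J) = 13 + 2*J (Y(f, J) = -2*(-3) + (7 + 2*J) = 6 + (7 + 2*J) = 13 + 2*J)
Y(5, 7)*(8 + X(5/C(-2))) = (13 + 2*7)*(8 - 8) = (13 + 14)*0 = 27*0 = 0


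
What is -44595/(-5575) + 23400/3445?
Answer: 874107/59095 ≈ 14.792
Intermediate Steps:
-44595/(-5575) + 23400/3445 = -44595*(-1/5575) + 23400*(1/3445) = 8919/1115 + 360/53 = 874107/59095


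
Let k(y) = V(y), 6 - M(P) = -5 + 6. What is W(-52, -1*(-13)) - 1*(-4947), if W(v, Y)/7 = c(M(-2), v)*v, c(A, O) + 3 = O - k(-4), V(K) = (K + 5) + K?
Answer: 23875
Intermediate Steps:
M(P) = 5 (M(P) = 6 - (-5 + 6) = 6 - 1*1 = 6 - 1 = 5)
V(K) = 5 + 2*K (V(K) = (5 + K) + K = 5 + 2*K)
k(y) = 5 + 2*y
c(A, O) = O (c(A, O) = -3 + (O - (5 + 2*(-4))) = -3 + (O - (5 - 8)) = -3 + (O - 1*(-3)) = -3 + (O + 3) = -3 + (3 + O) = O)
W(v, Y) = 7*v² (W(v, Y) = 7*(v*v) = 7*v²)
W(-52, -1*(-13)) - 1*(-4947) = 7*(-52)² - 1*(-4947) = 7*2704 + 4947 = 18928 + 4947 = 23875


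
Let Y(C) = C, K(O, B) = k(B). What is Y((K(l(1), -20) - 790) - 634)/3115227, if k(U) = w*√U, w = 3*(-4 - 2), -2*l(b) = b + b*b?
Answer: -1424/3115227 - 12*I*√5/1038409 ≈ -0.00045711 - 2.584e-5*I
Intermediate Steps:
l(b) = -b/2 - b²/2 (l(b) = -(b + b*b)/2 = -(b + b²)/2 = -b/2 - b²/2)
w = -18 (w = 3*(-6) = -18)
k(U) = -18*√U
K(O, B) = -18*√B
Y((K(l(1), -20) - 790) - 634)/3115227 = ((-36*I*√5 - 790) - 634)/3115227 = ((-36*I*√5 - 790) - 634)*(1/3115227) = ((-790 - 36*I*√5) - 634)*(1/3115227) = (-1424 - 36*I*√5)*(1/3115227) = -1424/3115227 - 12*I*√5/1038409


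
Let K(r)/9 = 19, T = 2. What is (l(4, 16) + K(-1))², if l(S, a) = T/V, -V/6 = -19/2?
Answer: 95043001/3249 ≈ 29253.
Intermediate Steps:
K(r) = 171 (K(r) = 9*19 = 171)
V = 57 (V = -(-114)/2 = -6*(-19/2) = 57)
l(S, a) = 2/57
(l(4, 16) + K(-1))² = (2/57 + 171)² = (9749/57)² = 95043001/3249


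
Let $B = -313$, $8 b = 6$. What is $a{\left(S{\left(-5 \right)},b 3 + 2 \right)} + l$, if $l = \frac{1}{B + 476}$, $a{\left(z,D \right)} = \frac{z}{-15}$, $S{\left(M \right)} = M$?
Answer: $\frac{166}{489} \approx 0.33947$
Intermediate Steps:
$b = \frac{3}{4}$ ($b = \frac{1}{8} \cdot 6 = \frac{3}{4} \approx 0.75$)
$a{\left(z,D \right)} = - \frac{z}{15}$ ($a{\left(z,D \right)} = z \left(- \frac{1}{15}\right) = - \frac{z}{15}$)
$l = \frac{1}{163}$ ($l = \frac{1}{-313 + 476} = \frac{1}{163} \approx 0.006135$)
$a{\left(S{\left(-5 \right)},b 3 + 2 \right)} + l = \left(- \frac{1}{15}\right) \left(-5\right) + \frac{1}{163} = \frac{1}{3} + \frac{1}{163} = \frac{166}{489}$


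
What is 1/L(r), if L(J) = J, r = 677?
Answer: 1/677 ≈ 0.0014771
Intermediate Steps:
1/L(r) = 1/677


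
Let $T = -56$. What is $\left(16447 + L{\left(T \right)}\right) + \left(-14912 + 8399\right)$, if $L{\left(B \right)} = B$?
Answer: $9878$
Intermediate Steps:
$\left(16447 + L{\left(T \right)}\right) + \left(-14912 + 8399\right) = \left(16447 - 56\right) + \left(-14912 + 8399\right) = 16391 - 6513 = 9878$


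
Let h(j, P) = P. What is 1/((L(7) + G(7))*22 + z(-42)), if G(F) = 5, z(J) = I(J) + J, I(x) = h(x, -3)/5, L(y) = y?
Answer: 5/1107 ≈ 0.0045167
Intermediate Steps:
I(x) = -⅗ (I(x) = -3/5 = -3*⅕ = -⅗)
z(J) = -⅗ + J
1/((L(7) + G(7))*22 + z(-42)) = 1/((7 + 5)*22 + (-⅗ - 42)) = 1/(12*22 - 213/5) = 1/(264 - 213/5) = 1/(1107/5) = 5/1107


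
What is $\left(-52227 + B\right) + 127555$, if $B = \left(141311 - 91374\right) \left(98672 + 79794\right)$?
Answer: $8912131970$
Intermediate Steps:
$B = 8912056642$ ($B = 49937 \cdot 178466 = 8912056642$)
$\left(-52227 + B\right) + 127555 = \left(-52227 + 8912056642\right) + 127555 = 8912004415 + 127555 = 8912131970$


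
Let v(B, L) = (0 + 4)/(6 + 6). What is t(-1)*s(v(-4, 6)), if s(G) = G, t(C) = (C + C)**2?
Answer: 4/3 ≈ 1.3333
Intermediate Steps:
t(C) = 4*C**2 (t(C) = (2*C)**2 = 4*C**2)
v(B, L) = 1/3 (v(B, L) = 4/12 = 4*(1/12) = 1/3)
t(-1)*s(v(-4, 6)) = (4*(-1)**2)*(1/3) = (4*1)*(1/3) = 4*(1/3) = 4/3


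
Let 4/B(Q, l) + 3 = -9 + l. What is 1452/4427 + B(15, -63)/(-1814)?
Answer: 98781154/301146675 ≈ 0.32802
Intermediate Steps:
B(Q, l) = 4/(-12 + l) (B(Q, l) = 4/(-3 + (-9 + l)) = 4/(-12 + l))
1452/4427 + B(15, -63)/(-1814) = 1452/4427 + (4/(-12 - 63))/(-1814) = 1452*(1/4427) + (4/(-75))*(-1/1814) = 1452/4427 + (4*(-1/75))*(-1/1814) = 1452/4427 - 4/75*(-1/1814) = 1452/4427 + 2/68025 = 98781154/301146675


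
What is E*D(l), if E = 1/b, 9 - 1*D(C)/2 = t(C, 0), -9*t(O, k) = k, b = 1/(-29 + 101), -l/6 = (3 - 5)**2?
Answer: 1296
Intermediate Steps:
l = -24 (l = -6*(3 - 5)**2 = -6*(-2)**2 = -6*4 = -24)
b = 1/72 ≈ 0.013889
t(O, k) = -k/9
D(C) = 18 (D(C) = 18 - (-2)*0/9 = 18 - 2*0 = 18 + 0 = 18)
E = 72 (E = 1/(1/72) = 72)
E*D(l) = 72*18 = 1296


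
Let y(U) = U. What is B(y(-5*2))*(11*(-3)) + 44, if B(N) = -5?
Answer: 209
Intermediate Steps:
B(y(-5*2))*(11*(-3)) + 44 = -55*(-3) + 44 = -5*(-33) + 44 = 165 + 44 = 209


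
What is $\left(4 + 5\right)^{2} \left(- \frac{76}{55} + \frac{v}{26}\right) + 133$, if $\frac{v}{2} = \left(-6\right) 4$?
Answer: $- \frac{91853}{715} \approx -128.47$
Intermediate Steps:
$v = -48$ ($v = 2 \left(\left(-6\right) 4\right) = 2 \left(-24\right) = -48$)
$\left(4 + 5\right)^{2} \left(- \frac{76}{55} + \frac{v}{26}\right) + 133 = \left(4 + 5\right)^{2} \left(- \frac{76}{55} - \frac{48}{26}\right) + 133 = 9^{2} \left(\left(-76\right) \frac{1}{55} - \frac{24}{13}\right) + 133 = 81 \left(- \frac{76}{55} - \frac{24}{13}\right) + 133 = 81 \left(- \frac{2308}{715}\right) + 133 = - \frac{186948}{715} + 133 = - \frac{91853}{715}$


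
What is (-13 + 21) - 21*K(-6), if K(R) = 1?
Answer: -13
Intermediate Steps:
(-13 + 21) - 21*K(-6) = (-13 + 21) - 21*1 = 8 - 21 = -13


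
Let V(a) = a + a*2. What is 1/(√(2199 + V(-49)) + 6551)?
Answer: 6551/42913549 - 6*√57/42913549 ≈ 0.00015160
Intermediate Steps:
V(a) = 3*a (V(a) = a + 2*a = 3*a)
1/(√(2199 + V(-49)) + 6551) = 1/(√(2199 + 3*(-49)) + 6551) = 1/(√(2199 - 147) + 6551) = 1/(√2052 + 6551) = 1/(6*√57 + 6551) = 1/(6551 + 6*√57)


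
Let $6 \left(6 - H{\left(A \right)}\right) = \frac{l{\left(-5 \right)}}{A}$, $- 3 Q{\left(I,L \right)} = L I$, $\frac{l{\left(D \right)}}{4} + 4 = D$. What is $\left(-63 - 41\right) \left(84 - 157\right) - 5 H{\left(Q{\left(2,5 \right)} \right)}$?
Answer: $7571$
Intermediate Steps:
$l{\left(D \right)} = -16 + 4 D$
$Q{\left(I,L \right)} = - \frac{I L}{3}$ ($Q{\left(I,L \right)} = - \frac{L I}{3} = - \frac{I L}{3}$)
$H{\left(A \right)} = 6 + \frac{6}{A}$ ($H{\left(A \right)} = 6 - \frac{\left(-16 + 4 \left(-5\right)\right) \frac{1}{A}}{6} = 6 - \frac{\left(-16 - 20\right) \frac{1}{A}}{6} = 6 - \frac{\left(-36\right) \frac{1}{A}}{6} = 6 + \frac{6}{A}$)
$\left(-63 - 41\right) \left(84 - 157\right) - 5 H{\left(Q{\left(2,5 \right)} \right)} = \left(-63 - 41\right) \left(84 - 157\right) - 5 \left(6 + \frac{6}{\left(- \frac{1}{3}\right) 2 \cdot 5}\right) = \left(-104\right) \left(-73\right) - 5 \left(6 + \frac{6}{- \frac{10}{3}}\right) = 7592 - 5 \left(6 + 6 \left(- \frac{3}{10}\right)\right) = 7592 - 5 \left(6 - \frac{9}{5}\right) = 7592 - 21 = 7571$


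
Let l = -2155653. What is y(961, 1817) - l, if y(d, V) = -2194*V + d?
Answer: -1829884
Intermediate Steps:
y(d, V) = d - 2194*V
y(961, 1817) - l = (961 - 2194*1817) - 1*(-2155653) = (961 - 3986498) + 2155653 = -3985537 + 2155653 = -1829884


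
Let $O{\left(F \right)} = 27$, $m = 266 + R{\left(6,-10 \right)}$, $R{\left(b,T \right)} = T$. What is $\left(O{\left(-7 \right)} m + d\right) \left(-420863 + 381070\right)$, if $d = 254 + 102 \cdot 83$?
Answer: $-622044176$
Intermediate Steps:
$m = 256$ ($m = 266 - 10 = 256$)
$d = 8720$ ($d = 254 + 8466 = 8720$)
$\left(O{\left(-7 \right)} m + d\right) \left(-420863 + 381070\right) = \left(27 \cdot 256 + 8720\right) \left(-420863 + 381070\right) = \left(6912 + 8720\right) \left(-39793\right) = 15632 \left(-39793\right) = -622044176$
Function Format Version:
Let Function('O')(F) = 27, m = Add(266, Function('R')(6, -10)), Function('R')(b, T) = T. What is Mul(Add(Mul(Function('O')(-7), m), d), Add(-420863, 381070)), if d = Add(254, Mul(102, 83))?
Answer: -622044176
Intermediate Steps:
m = 256 (m = Add(266, -10) = 256)
d = 8720 (d = Add(254, 8466) = 8720)
Mul(Add(Mul(Function('O')(-7), m), d), Add(-420863, 381070)) = Mul(Add(Mul(27, 256), 8720), Add(-420863, 381070)) = Mul(Add(6912, 8720), -39793) = Mul(15632, -39793) = -622044176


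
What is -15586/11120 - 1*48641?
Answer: -270451753/5560 ≈ -48642.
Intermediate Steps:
-15586/11120 - 1*48641 = -15586*1/11120 - 48641 = -7793/5560 - 48641 = -270451753/5560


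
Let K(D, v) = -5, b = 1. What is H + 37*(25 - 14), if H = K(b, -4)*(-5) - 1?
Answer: 431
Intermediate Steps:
H = 24 (H = -5*(-5) - 1 = 25 - 1 = 24)
H + 37*(25 - 14) = 24 + 37*(25 - 14) = 24 + 37*11 = 24 + 407 = 431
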